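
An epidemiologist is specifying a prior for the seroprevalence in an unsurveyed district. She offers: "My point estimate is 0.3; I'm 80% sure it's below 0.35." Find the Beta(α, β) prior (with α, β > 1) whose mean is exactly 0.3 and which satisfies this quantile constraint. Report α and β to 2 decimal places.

With mean 0.3 fixed, write α = 0.3s, β = 0.7s where s = α+β.
Need P(θ < 0.35) = 0.8 under Beta(0.3s, 0.7s). Normal approximation: (q−m)/√(m(1−m)/s) ≈ z_{0.8} = 0.842, so s ≈ 0.3·0.7·(0.842)²/(0.35−0.3)² = 59.5.
At s = 59.5: P(θ<0.35) ≈ 0.803. Adjusting to match 0.8 gives s ≈ 57.84.
So α = 0.3·57.84 ≈ 17.35, β = 0.7·57.84 ≈ 40.49.

α ≈ 17.35, β ≈ 40.49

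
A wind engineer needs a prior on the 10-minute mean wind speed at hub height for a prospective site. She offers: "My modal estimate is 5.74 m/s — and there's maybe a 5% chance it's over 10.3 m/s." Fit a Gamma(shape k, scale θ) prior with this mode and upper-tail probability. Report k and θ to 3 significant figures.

k ≈ 9.15, θ ≈ 0.704

Gamma(k,θ) with k>1 has mode (k−1)θ, so θ = 5.74/(k−1).
Need P(X < 10.3) = 0.95 with θ tied to k this way. Start at k = 2, θ = 5.74: P(X<10.3) ≈ 0.536.
Too low — raise k to concentrate. Iterating converges to k ≈ 9.15.
Then θ = 5.74/(9.15−1) ≈ 0.704.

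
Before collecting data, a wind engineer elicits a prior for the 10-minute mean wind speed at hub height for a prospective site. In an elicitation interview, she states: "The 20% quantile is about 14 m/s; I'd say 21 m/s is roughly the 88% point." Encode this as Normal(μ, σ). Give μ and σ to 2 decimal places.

The p-quantile of Normal(μ,σ) is μ + z_p·σ, with z_{0.2} = -0.8416 and z_{0.88} = 1.175.
Eliminate σ: μ = (z₂·x₁ − z₁·x₂)/(z₂ − z₁) = (1.175·14 − (-0.8416)·21)/2.017 = 16.92.
Then σ = (x₂ − x₁)/(z₂ − z₁) = (21 − 14)/2.017 = 3.47.

μ = 16.92, σ = 3.47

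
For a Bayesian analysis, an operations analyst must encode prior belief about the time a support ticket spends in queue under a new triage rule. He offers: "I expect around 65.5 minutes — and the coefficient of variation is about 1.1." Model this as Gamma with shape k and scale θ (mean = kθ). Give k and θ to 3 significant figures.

k ≈ 0.826, θ ≈ 79.3

For Gamma(k, scale θ): mean = kθ, variance = kθ², so CV = 1/√k.
CV = 1.1, hence k = 1/CV² = 0.826.
Then θ = mean/k = 65.5/0.826 = 79.3.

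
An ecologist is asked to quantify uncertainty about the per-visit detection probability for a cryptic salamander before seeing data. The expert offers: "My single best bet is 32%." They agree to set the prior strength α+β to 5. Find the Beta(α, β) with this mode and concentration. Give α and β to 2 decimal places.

For α,β > 1 the Beta mode is (α−1)/(α+β−2). With α+β = 5, the mode is (α−1)/3.
Set (α−1)/3 = 0.32 → α = 1 + 0.32·3 = 1.96.
β = 5 − α = 3.04.

α = 1.96, β = 3.04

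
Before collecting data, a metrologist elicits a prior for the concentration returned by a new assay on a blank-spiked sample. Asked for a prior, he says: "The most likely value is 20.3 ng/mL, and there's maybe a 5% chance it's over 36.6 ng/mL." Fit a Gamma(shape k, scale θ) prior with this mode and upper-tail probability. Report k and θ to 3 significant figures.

Gamma(k,θ) with k>1 has mode (k−1)θ, so θ = 20.3/(k−1).
Need P(X < 36.6) = 0.95 with θ tied to k this way. Start at k = 2, θ = 20.3: P(X<36.6) ≈ 0.538.
Too low — raise k to concentrate. Iterating converges to k ≈ 9.02.
Then θ = 20.3/(9.02−1) ≈ 2.53.

k ≈ 9.02, θ ≈ 2.53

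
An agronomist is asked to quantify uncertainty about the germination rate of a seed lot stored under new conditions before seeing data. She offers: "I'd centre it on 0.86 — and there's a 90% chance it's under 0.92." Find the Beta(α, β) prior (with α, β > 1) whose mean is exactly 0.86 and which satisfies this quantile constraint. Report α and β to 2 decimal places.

With mean 0.86 fixed, write α = 0.86s, β = 0.14s where s = α+β.
Need P(θ < 0.92) = 0.9 under Beta(0.86s, 0.14s). Normal approximation: (q−m)/√(m(1−m)/s) ≈ z_{0.9} = 1.28, so s ≈ 0.86·0.14·(1.28)²/(0.92−0.86)² = 54.9.
At s = 54.9: P(θ<0.92) ≈ 0.918. Adjusting to match 0.9 gives s ≈ 47.65.
So α = 0.86·47.65 ≈ 40.98, β = 0.14·47.65 ≈ 6.67.

α ≈ 40.98, β ≈ 6.67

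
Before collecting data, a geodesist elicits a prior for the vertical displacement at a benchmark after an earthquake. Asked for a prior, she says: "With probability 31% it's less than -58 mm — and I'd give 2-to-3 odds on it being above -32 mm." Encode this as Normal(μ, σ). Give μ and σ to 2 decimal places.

μ = -40.79, σ = 34.70

For Normal(μ,σ), the p-quantile is μ + z_p·σ. Here z_{0.31} = -0.4959, z_{0.6} = 0.2533.
So -58 = μ − 0.4959σ and -32 = μ + 0.2533σ.
Subtracting: σ = (-32 − -58)/(0.2533 − (-0.4959)) = 34.70.
Then μ = -58 − (-0.4959)·34.70 = -40.79.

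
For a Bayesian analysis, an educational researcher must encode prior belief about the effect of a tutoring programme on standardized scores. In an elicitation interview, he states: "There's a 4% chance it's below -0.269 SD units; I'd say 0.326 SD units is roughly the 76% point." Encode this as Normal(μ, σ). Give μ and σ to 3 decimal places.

μ = 0.155, σ = 0.242

For Normal(μ,σ), the p-quantile is μ + z_p·σ. Here z_{0.04} = -1.751, z_{0.76} = 0.7063.
So -0.269 = μ − 1.751σ and 0.326 = μ + 0.7063σ.
Subtracting: σ = (0.326 − -0.269)/(0.7063 − (-1.751)) = 0.242.
Then μ = -0.269 − (-1.751)·0.242 = 0.155.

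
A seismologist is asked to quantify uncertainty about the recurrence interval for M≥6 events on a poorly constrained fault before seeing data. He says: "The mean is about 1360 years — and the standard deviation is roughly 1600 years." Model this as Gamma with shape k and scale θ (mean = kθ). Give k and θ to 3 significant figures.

k ≈ 0.722, θ ≈ 1880

For Gamma(k, scale θ): mean = kθ, variance = kθ², so CV = 1/√k.
CV = SD/mean = 1600/1360 = 1.176, hence k = 1/CV² = 0.722.
Then θ = mean/k = 1360/0.722 = 1880.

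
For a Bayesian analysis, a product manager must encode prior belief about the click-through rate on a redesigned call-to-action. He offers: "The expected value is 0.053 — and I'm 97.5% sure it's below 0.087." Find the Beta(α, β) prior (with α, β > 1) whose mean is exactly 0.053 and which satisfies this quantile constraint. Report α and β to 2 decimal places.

With mean 0.053 fixed, write α = 0.053s, β = 0.947s where s = α+β.
Need P(θ < 0.087) = 0.975 under Beta(0.053s, 0.947s). Normal approximation: (q−m)/√(m(1−m)/s) ≈ z_{0.975} = 1.96, so s ≈ 0.053·0.947·(1.96)²/(0.087−0.053)² = 166.8.
At s = 166.8: P(θ<0.087) ≈ 0.961. Adjusting to match 0.975 gives s ≈ 210.14.
So α = 0.053·210.14 ≈ 11.14, β = 0.947·210.14 ≈ 199.00.

α ≈ 11.14, β ≈ 199.00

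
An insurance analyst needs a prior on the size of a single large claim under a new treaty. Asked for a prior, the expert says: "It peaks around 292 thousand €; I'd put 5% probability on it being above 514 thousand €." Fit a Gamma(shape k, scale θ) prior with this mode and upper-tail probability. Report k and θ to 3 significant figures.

k ≈ 9.72, θ ≈ 33.5

Gamma(k,θ) with k>1 has mode (k−1)θ, so θ = 292/(k−1).
Need P(X < 514) = 0.95 with θ tied to k this way. Start at k = 2, θ = 292: P(X<514) ≈ 0.525.
Too low — raise k to concentrate. Iterating converges to k ≈ 9.72.
Then θ = 292/(9.72−1) ≈ 33.5.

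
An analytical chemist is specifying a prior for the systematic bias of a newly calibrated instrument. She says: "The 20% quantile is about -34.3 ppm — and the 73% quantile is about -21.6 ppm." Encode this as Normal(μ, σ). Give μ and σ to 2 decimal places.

The p-quantile of Normal(μ,σ) is μ + z_p·σ, with z_{0.2} = -0.8416 and z_{0.73} = 0.6128.
Eliminate σ: μ = (z₂·x₁ − z₁·x₂)/(z₂ − z₁) = (0.6128·-34.3 − (-0.8416)·-21.6)/1.454 = -26.95.
Then σ = (x₂ − x₁)/(z₂ − z₁) = (-21.6 − -34.3)/1.454 = 8.73.

μ = -26.95, σ = 8.73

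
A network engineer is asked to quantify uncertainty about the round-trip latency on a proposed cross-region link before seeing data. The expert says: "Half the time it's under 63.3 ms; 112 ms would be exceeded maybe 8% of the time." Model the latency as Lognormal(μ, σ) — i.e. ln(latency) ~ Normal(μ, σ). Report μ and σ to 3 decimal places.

If T ~ Lognormal(μ,σ) then ln T ~ Normal(μ,σ), so the p-quantile of ln T is μ + z_p·σ.
ln(63.3) = 4.148 and ln(112) = 4.718; z_{0.5} = 0, z_{0.92} = 1.405.
σ = (4.718 − 4.148)/(1.405 − (0)) = 0.406.
μ = 4.148 − (0)·0.406 = 4.148.

μ ≈ 4.148, σ ≈ 0.406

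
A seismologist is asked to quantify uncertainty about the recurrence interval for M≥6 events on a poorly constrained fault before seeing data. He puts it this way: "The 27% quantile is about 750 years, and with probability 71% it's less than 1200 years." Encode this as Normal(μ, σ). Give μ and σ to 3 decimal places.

The p-quantile of Normal(μ,σ) is μ + z_p·σ, with z_{0.27} = -0.6128 and z_{0.71} = 0.5534.
Eliminate σ: μ = (z₂·x₁ − z₁·x₂)/(z₂ − z₁) = (0.5534·750 − (-0.6128)·1200)/1.166 = 986.466.
Then σ = (x₂ − x₁)/(z₂ − z₁) = (1200 − 750)/1.166 = 385.869.

μ = 986.466, σ = 385.869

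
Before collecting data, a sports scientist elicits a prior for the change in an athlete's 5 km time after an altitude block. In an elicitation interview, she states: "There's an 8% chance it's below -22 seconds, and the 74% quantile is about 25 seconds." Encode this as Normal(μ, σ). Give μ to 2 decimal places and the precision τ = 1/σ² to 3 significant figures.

μ = 10.24, τ = 0.0019

The p-quantile of Normal(μ,σ) is μ + z_p·σ, with z_{0.08} = -1.405 and z_{0.74} = 0.6433.
Eliminate σ: μ = (z₂·x₁ − z₁·x₂)/(z₂ − z₁) = (0.6433·-22 − (-1.405)·25)/2.048 = 10.24.
Then σ = (x₂ − x₁)/(z₂ − z₁) = (25 − -22)/2.048 = 22.94.
Precision τ = 1/σ² = 1/22.94² = 0.0019.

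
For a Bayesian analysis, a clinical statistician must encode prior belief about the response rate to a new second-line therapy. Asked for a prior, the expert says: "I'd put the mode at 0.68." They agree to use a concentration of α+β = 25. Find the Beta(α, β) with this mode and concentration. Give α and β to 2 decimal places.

α = 16.64, β = 8.36

For α,β > 1 the Beta mode is (α−1)/(α+β−2). With α+β = 25, the mode is (α−1)/23.
Set (α−1)/23 = 0.68 → α = 1 + 0.68·23 = 16.64.
β = 25 − α = 8.36.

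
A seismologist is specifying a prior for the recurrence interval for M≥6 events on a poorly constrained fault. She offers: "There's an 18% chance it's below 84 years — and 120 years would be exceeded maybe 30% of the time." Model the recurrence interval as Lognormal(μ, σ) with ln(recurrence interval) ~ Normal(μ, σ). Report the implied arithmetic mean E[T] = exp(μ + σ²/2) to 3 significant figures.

If T ~ Lognormal(μ,σ) then ln T ~ Normal(μ,σ), so the p-quantile of ln T is μ + z_p·σ.
ln(84) = 4.431 and ln(120) = 4.787; z_{0.18} = -0.9154, z_{0.7} = 0.5244.
σ = (4.787 − 4.431)/(0.5244 − (-0.9154)) = 0.248.
μ = 4.431 − (-0.9154)·0.248 = 4.658.
E[T] = exp(μ + σ²/2) = exp(4.658 + 0.0307) = 109 years.

E[T] ≈ 109 years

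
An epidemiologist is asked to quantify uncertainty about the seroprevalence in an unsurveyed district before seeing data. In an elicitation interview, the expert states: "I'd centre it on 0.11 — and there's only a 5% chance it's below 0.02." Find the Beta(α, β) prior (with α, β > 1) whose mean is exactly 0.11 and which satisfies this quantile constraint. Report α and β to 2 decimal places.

With mean 0.11 fixed, write α = 0.11s, β = 0.89s where s = α+β.
Need P(θ < 0.02) = 0.05 under Beta(0.11s, 0.89s). Normal approximation: (q−m)/√(m(1−m)/s) ≈ z_{0.05} = -1.64, so s ≈ 0.11·0.89·(-1.64)²/(0.02−0.11)² = 32.7.
At s = 32.7: P(θ<0.02) ≈ 0.008. Adjusting to match 0.05 gives s ≈ 17.42.
So α = 0.11·17.42 ≈ 1.92, β = 0.89·17.42 ≈ 15.51.

α ≈ 1.92, β ≈ 15.51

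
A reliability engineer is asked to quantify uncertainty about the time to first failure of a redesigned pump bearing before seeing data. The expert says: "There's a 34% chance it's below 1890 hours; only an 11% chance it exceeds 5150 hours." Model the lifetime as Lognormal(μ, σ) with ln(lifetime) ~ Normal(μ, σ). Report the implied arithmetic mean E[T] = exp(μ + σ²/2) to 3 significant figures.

E[T] ≈ 2930 hours

If T ~ Lognormal(μ,σ) then ln T ~ Normal(μ,σ), so the p-quantile of ln T is μ + z_p·σ.
ln(1890) = 7.544 and ln(5150) = 8.547; z_{0.34} = -0.4125, z_{0.89} = 1.227.
σ = (8.547 − 7.544)/(1.227 − (-0.4125)) = 0.612.
μ = 7.544 − (-0.4125)·0.612 = 7.797.
E[T] = exp(μ + σ²/2) = exp(7.797 + 0.1870) = 2930 hours.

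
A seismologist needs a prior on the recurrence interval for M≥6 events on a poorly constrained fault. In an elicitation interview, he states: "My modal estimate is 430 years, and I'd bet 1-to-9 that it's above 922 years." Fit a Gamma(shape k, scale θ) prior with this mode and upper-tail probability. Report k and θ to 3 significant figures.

k ≈ 4.3, θ ≈ 130

Gamma(k,θ) with k>1 has mode (k−1)θ, so θ = 430/(k−1).
Need P(X < 922) = 0.9 with θ tied to k this way. Start at k = 2, θ = 430: P(X<922) ≈ 0.632.
Too low — raise k to concentrate. Iterating converges to k ≈ 4.3.
Then θ = 430/(4.3−1) ≈ 130.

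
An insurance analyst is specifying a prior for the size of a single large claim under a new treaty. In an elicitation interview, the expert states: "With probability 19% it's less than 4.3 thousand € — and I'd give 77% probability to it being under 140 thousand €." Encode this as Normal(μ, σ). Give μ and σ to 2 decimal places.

The p-quantile of Normal(μ,σ) is μ + z_p·σ, with z_{0.19} = -0.8779 and z_{0.77} = 0.7388.
Eliminate σ: μ = (z₂·x₁ − z₁·x₂)/(z₂ − z₁) = (0.7388·4.3 − (-0.8779)·140)/1.617 = 77.99.
Then σ = (x₂ − x₁)/(z₂ − z₁) = (140 − 4.3)/1.617 = 83.93.

μ = 77.99, σ = 83.93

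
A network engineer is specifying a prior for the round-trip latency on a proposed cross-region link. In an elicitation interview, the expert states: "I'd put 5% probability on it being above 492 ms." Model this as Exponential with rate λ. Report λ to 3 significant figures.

λ ≈ 0.00609

P(T > 492.0) = e^(−λ·492.0) = 0.05, so λ = −ln(0.05)/492.0 = 0.00609.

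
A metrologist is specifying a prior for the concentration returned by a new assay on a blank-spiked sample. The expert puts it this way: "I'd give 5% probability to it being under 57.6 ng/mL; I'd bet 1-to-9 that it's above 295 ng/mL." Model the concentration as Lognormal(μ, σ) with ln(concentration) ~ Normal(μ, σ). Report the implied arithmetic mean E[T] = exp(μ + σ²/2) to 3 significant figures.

E[T] ≈ 169 ng/mL

If T ~ Lognormal(μ,σ) then ln T ~ Normal(μ,σ), so the p-quantile of ln T is μ + z_p·σ.
ln(57.6) = 4.054 and ln(295) = 5.687; z_{0.05} = -1.645, z_{0.9} = 1.282.
σ = (5.687 − 4.054)/(1.282 − (-1.645)) = 0.558.
μ = 4.054 − (-1.645)·0.558 = 4.972.
E[T] = exp(μ + σ²/2) = exp(4.972 + 0.1558) = 169 ng/mL.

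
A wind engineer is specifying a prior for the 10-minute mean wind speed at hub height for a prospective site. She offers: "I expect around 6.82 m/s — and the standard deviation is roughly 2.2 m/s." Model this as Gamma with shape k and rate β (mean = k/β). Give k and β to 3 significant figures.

For Gamma(k, rate β): mean = k/β, variance = k/β², so CV = 1/√k.
CV = SD/mean = 2.2/6.82 = 0.3226, hence k = 1/CV² = 9.61.
Then β = k/mean = 9.61/6.82 = 1.41.

k ≈ 9.61, β ≈ 1.41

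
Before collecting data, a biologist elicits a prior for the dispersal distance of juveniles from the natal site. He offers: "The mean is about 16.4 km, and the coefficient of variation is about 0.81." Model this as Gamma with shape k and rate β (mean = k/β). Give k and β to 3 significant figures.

k ≈ 1.52, β ≈ 0.0929

For Gamma(k, rate β): mean = k/β, variance = k/β², so CV = 1/√k.
CV = 0.81, hence k = 1/CV² = 1.52.
Then β = k/mean = 1.52/16.4 = 0.0929.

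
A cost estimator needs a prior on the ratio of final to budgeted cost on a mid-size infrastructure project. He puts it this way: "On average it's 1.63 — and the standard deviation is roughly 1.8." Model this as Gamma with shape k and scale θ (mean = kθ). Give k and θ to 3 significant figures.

For Gamma(k, scale θ): mean = kθ, variance = kθ², so CV = 1/√k.
CV = SD/mean = 1.8/1.63 = 1.104, hence k = 1/CV² = 0.82.
Then θ = mean/k = 1.63/0.82 = 1.99.

k ≈ 0.82, θ ≈ 1.99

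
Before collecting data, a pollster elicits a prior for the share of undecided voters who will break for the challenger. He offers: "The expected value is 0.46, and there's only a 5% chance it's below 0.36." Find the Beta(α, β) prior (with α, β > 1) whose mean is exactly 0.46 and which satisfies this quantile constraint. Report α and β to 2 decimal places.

α ≈ 30.08, β ≈ 35.32

With mean 0.46 fixed, write α = 0.46s, β = 0.54s where s = α+β.
Need P(θ < 0.36) = 0.05 under Beta(0.46s, 0.54s). Normal approximation: (q−m)/√(m(1−m)/s) ≈ z_{0.05} = -1.64, so s ≈ 0.46·0.54·(-1.64)²/(0.36−0.46)² = 67.2.
At s = 67.2: P(θ<0.36) ≈ 0.048. Adjusting to match 0.05 gives s ≈ 65.40.
So α = 0.46·65.40 ≈ 30.08, β = 0.54·65.40 ≈ 35.32.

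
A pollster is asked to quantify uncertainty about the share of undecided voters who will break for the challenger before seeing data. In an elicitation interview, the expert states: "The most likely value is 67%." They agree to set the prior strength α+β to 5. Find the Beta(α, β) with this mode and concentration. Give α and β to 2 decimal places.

α = 3.01, β = 1.99

For α,β > 1 the Beta mode is (α−1)/(α+β−2). With α+β = 5, the mode is (α−1)/3.
Set (α−1)/3 = 0.67 → α = 1 + 0.67·3 = 3.01.
β = 5 − α = 1.99.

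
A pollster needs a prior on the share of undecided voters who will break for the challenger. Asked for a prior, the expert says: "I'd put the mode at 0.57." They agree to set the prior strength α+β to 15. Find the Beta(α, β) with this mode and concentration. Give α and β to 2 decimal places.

α = 8.41, β = 6.59

For α,β > 1 the Beta mode is (α−1)/(α+β−2). With α+β = 15, the mode is (α−1)/13.
Set (α−1)/13 = 0.57 → α = 1 + 0.57·13 = 8.41.
β = 15 − α = 6.59.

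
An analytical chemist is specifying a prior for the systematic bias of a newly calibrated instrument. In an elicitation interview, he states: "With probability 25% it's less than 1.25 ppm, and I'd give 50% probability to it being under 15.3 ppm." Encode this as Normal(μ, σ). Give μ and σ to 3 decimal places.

μ = 15.300, σ = 20.831

For Normal(μ,σ), the p-quantile is μ + z_p·σ. Here z_{0.25} = -0.6745, z_{0.5} = 0.
So 1.25 = μ − 0.6745σ and 15.3 = μ + 0σ.
Subtracting: σ = (15.3 − 1.25)/(0 − (-0.6745)) = 20.831.
Then μ = 1.25 − (-0.6745)·20.831 = 15.300.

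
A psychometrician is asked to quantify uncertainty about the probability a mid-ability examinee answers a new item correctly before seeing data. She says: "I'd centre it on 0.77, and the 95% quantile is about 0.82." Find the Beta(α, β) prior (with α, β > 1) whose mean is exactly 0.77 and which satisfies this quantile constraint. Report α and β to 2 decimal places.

With mean 0.77 fixed, write α = 0.77s, β = 0.23s where s = α+β.
Need P(θ < 0.82) = 0.95 under Beta(0.77s, 0.23s). Normal approximation: (q−m)/√(m(1−m)/s) ≈ z_{0.95} = 1.64, so s ≈ 0.77·0.23·(1.64)²/(0.82−0.77)² = 191.7.
At s = 191.7: P(θ<0.82) ≈ 0.956. Adjusting to match 0.95 gives s ≈ 177.80.
So α = 0.77·177.80 ≈ 136.90, β = 0.23·177.80 ≈ 40.89.

α ≈ 136.90, β ≈ 40.89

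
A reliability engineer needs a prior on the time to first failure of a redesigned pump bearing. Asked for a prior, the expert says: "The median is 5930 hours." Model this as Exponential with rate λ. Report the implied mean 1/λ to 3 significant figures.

Exponential median = ln 2 / λ, so λ = ln 2 / 5930.0 = 0.000117.
Mean = 1/λ = 8560 hours.

mean ≈ 8560 hours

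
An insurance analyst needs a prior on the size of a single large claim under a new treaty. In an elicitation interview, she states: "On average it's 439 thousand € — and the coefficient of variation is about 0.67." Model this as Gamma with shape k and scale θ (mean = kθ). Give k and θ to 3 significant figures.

For Gamma(k, scale θ): mean = kθ, variance = kθ², so CV = 1/√k.
CV = 0.67, hence k = 1/CV² = 2.23.
Then θ = mean/k = 439/2.23 = 197.

k ≈ 2.23, θ ≈ 197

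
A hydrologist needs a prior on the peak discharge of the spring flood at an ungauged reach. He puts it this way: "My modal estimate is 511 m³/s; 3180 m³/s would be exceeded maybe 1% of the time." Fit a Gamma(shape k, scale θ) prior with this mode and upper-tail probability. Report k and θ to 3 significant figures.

Gamma(k,θ) with k>1 has mode (k−1)θ, so θ = 511/(k−1).
Need P(X < 3180) = 0.99 with θ tied to k this way. Start at k = 2, θ = 511: P(X<3180) ≈ 0.986.
Too low — raise k to concentrate. Iterating converges to k ≈ 2.09.
Then θ = 511/(2.09−1) ≈ 467.

k ≈ 2.09, θ ≈ 467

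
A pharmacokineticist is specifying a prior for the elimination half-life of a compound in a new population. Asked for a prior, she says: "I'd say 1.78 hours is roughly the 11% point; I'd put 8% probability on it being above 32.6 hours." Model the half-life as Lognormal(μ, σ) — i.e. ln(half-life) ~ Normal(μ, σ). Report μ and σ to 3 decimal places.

μ ≈ 1.932, σ ≈ 1.105

If T ~ Lognormal(μ,σ) then ln T ~ Normal(μ,σ), so the p-quantile of ln T is μ + z_p·σ.
ln(1.78) = 0.5766 and ln(32.6) = 3.484; z_{0.11} = -1.227, z_{0.92} = 1.405.
σ = (3.484 − 0.5766)/(1.405 − (-1.227)) = 1.105.
μ = 0.5766 − (-1.227)·1.105 = 1.932.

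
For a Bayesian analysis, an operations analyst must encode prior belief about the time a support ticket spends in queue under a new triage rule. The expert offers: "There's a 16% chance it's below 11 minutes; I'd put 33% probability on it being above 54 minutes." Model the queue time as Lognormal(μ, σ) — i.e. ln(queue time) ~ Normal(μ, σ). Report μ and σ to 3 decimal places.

μ ≈ 3.501, σ ≈ 1.109

If T ~ Lognormal(μ,σ) then ln T ~ Normal(μ,σ), so the p-quantile of ln T is μ + z_p·σ.
ln(11) = 2.398 and ln(54) = 3.989; z_{0.16} = -0.9945, z_{0.67} = 0.4399.
σ = (3.989 − 2.398)/(0.4399 − (-0.9945)) = 1.109.
μ = 2.398 − (-0.9945)·1.109 = 3.501.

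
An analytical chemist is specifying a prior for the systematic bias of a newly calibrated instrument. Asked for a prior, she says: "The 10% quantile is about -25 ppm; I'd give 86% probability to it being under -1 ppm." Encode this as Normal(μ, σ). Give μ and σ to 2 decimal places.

μ = -11.98, σ = 10.16

The p-quantile of Normal(μ,σ) is μ + z_p·σ, with z_{0.1} = -1.282 and z_{0.86} = 1.08.
Eliminate σ: μ = (z₂·x₁ − z₁·x₂)/(z₂ − z₁) = (1.08·-25 − (-1.282)·-1)/2.362 = -11.98.
Then σ = (x₂ − x₁)/(z₂ − z₁) = (-1 − -25)/2.362 = 10.16.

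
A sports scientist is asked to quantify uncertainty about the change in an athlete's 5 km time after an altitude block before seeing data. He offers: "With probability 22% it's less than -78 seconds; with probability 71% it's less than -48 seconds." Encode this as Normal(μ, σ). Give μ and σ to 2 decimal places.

For Normal(μ,σ), the p-quantile is μ + z_p·σ. Here z_{0.22} = -0.7722, z_{0.71} = 0.5534.
So -78 = μ − 0.7722σ and -48 = μ + 0.5534σ.
Subtracting: σ = (-48 − -78)/(0.5534 − (-0.7722)) = 22.63.
Then μ = -78 − (-0.7722)·22.63 = -60.52.

μ = -60.52, σ = 22.63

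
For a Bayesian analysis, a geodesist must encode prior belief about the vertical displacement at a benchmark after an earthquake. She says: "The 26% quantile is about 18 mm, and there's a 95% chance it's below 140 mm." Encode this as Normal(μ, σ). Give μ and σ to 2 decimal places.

μ = 52.30, σ = 53.32

For Normal(μ,σ), the p-quantile is μ + z_p·σ. Here z_{0.26} = -0.6433, z_{0.95} = 1.645.
So 18 = μ − 0.6433σ and 140 = μ + 1.645σ.
Subtracting: σ = (140 − 18)/(1.645 − (-0.6433)) = 53.32.
Then μ = 18 − (-0.6433)·53.32 = 52.30.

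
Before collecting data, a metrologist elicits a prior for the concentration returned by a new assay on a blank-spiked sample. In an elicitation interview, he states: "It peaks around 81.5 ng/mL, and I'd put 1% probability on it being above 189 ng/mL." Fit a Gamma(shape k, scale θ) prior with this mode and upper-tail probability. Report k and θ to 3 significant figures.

Gamma(k,θ) with k>1 has mode (k−1)θ, so θ = 81.5/(k−1).
Need P(X < 189) = 0.99 with θ tied to k this way. Start at k = 2, θ = 81.5: P(X<189) ≈ 0.674.
Too low — raise k to concentrate. Iterating converges to k ≈ 7.74.
Then θ = 81.5/(7.74−1) ≈ 12.1.

k ≈ 7.74, θ ≈ 12.1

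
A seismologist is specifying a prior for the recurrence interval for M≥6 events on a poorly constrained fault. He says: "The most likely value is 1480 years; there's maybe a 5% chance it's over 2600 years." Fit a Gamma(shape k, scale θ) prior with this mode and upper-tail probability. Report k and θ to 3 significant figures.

k ≈ 9.79, θ ≈ 168

Gamma(k,θ) with k>1 has mode (k−1)θ, so θ = 1480/(k−1).
Need P(X < 2600) = 0.95 with θ tied to k this way. Start at k = 2, θ = 1480: P(X<2600) ≈ 0.524.
Too low — raise k to concentrate. Iterating converges to k ≈ 9.79.
Then θ = 1480/(9.79−1) ≈ 168.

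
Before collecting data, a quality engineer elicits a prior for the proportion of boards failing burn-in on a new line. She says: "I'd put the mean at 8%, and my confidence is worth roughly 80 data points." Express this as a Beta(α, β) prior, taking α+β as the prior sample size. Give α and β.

Under the effective-sample-size interpretation, Beta(α, β) has prior mean α/(α+β) and prior sample size α+β.
So α+β = 80 and α/(α+β) = 0.08, giving α = 0.08·80 = 6.4 and β = 80 − 6.4 = 73.6.

α = 6.4, β = 73.6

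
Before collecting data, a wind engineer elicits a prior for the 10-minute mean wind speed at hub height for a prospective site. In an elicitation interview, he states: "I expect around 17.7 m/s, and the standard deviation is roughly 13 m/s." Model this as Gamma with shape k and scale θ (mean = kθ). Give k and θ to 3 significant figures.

For Gamma(k, scale θ): mean = kθ, variance = kθ², so CV = 1/√k.
CV = SD/mean = 13/17.7 = 0.7345, hence k = 1/CV² = 1.85.
Then θ = mean/k = 17.7/1.85 = 9.55.

k ≈ 1.85, θ ≈ 9.55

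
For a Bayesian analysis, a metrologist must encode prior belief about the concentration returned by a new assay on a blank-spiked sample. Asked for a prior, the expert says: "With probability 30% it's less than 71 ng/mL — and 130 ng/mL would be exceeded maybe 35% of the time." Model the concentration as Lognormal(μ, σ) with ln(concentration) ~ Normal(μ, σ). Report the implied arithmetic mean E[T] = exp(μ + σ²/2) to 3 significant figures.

If T ~ Lognormal(μ,σ) then ln T ~ Normal(μ,σ), so the p-quantile of ln T is μ + z_p·σ.
ln(71) = 4.263 and ln(130) = 4.868; z_{0.3} = -0.5244, z_{0.65} = 0.3853.
σ = (4.868 − 4.263)/(0.3853 − (-0.5244)) = 0.665.
μ = 4.263 − (-0.5244)·0.665 = 4.611.
E[T] = exp(μ + σ²/2) = exp(4.611 + 0.2210) = 126 ng/mL.

E[T] ≈ 126 ng/mL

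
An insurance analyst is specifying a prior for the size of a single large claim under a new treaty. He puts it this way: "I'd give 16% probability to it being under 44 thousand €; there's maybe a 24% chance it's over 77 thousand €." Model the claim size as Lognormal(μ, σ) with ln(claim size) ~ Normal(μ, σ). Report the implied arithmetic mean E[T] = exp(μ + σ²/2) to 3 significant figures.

E[T] ≈ 64.4 thousand €

If T ~ Lognormal(μ,σ) then ln T ~ Normal(μ,σ), so the p-quantile of ln T is μ + z_p·σ.
ln(44) = 3.784 and ln(77) = 4.344; z_{0.16} = -0.9945, z_{0.76} = 0.7063.
σ = (4.344 − 3.784)/(0.7063 − (-0.9945)) = 0.329.
μ = 3.784 − (-0.9945)·0.329 = 4.111.
E[T] = exp(μ + σ²/2) = exp(4.111 + 0.0541) = 64.4 thousand €.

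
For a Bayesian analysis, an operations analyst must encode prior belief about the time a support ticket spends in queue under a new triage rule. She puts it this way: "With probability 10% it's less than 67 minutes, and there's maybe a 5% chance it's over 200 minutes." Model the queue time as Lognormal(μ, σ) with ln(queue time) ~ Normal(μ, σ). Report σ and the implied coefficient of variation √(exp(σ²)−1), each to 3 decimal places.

σ ≈ 0.374, CV ≈ 0.387

If T ~ Lognormal(μ,σ) then ln T ~ Normal(μ,σ), so the p-quantile of ln T is μ + z_p·σ.
ln(67) = 4.205 and ln(200) = 5.298; z_{0.1} = -1.282, z_{0.95} = 1.645.
σ = (5.298 − 4.205)/(1.645 − (-1.282)) = 0.374.
μ = 4.205 − (-1.282)·0.374 = 4.684.
CV = √(exp(σ²)−1) = √(exp(0.1397)−1) = 0.387.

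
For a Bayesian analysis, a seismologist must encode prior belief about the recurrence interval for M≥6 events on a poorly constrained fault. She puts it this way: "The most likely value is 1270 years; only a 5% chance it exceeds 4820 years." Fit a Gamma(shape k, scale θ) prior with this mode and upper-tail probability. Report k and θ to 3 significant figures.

Gamma(k,θ) with k>1 has mode (k−1)θ, so θ = 1270/(k−1).
Need P(X < 4820) = 0.95 with θ tied to k this way. Start at k = 2, θ = 1270: P(X<4820) ≈ 0.892.
Too low — raise k to concentrate. Iterating converges to k ≈ 2.43.
Then θ = 1270/(2.43−1) ≈ 888.

k ≈ 2.43, θ ≈ 888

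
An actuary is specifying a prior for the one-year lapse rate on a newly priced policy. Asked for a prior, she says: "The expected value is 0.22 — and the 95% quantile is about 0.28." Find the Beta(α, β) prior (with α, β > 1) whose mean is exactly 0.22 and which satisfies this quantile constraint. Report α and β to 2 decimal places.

α ≈ 30.41, β ≈ 107.80

With mean 0.22 fixed, write α = 0.22s, β = 0.78s where s = α+β.
Need P(θ < 0.28) = 0.95 under Beta(0.22s, 0.78s). Normal approximation: (q−m)/√(m(1−m)/s) ≈ z_{0.95} = 1.64, so s ≈ 0.22·0.78·(1.64)²/(0.28−0.22)² = 129.0.
At s = 129.0: P(θ<0.28) ≈ 0.944. Adjusting to match 0.95 gives s ≈ 138.21.
So α = 0.22·138.21 ≈ 30.41, β = 0.78·138.21 ≈ 107.80.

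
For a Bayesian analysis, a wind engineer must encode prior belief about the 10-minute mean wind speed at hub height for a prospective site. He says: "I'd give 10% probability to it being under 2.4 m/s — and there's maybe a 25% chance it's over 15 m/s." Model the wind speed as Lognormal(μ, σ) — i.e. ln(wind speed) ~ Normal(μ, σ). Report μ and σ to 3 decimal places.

μ ≈ 2.076, σ ≈ 0.937

If T ~ Lognormal(μ,σ) then ln T ~ Normal(μ,σ), so the p-quantile of ln T is μ + z_p·σ.
ln(2.4) = 0.8755 and ln(15) = 2.708; z_{0.1} = -1.282, z_{0.75} = 0.6745.
σ = (2.708 − 0.8755)/(0.6745 − (-1.282)) = 0.937.
μ = 0.8755 − (-1.282)·0.937 = 2.076.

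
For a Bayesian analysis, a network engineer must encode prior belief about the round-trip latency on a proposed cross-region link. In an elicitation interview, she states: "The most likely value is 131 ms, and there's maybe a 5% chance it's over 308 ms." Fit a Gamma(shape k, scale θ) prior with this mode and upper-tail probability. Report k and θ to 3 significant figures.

k ≈ 4.74, θ ≈ 35

Gamma(k,θ) with k>1 has mode (k−1)θ, so θ = 131/(k−1).
Need P(X < 308) = 0.95 with θ tied to k this way. Start at k = 2, θ = 131: P(X<308) ≈ 0.681.
Too low — raise k to concentrate. Iterating converges to k ≈ 4.74.
Then θ = 131/(4.74−1) ≈ 35.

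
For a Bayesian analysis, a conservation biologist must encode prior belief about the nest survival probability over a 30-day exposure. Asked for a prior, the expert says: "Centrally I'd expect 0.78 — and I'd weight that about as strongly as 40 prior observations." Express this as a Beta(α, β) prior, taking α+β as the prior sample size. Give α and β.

Under the effective-sample-size interpretation, Beta(α, β) has prior mean α/(α+β) and prior sample size α+β.
So α+β = 40 and α/(α+β) = 0.78, giving α = 0.78·40 = 31.2 and β = 40 − 31.2 = 8.8.

α = 31.2, β = 8.8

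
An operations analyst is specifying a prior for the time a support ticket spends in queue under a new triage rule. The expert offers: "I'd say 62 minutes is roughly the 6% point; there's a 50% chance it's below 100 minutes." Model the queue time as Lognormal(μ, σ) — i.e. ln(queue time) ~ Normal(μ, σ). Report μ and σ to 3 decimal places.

If T ~ Lognormal(μ,σ) then ln T ~ Normal(μ,σ), so the p-quantile of ln T is μ + z_p·σ.
ln(62) = 4.127 and ln(100) = 4.605; z_{0.06} = -1.555, z_{0.5} = 0.
σ = (4.605 − 4.127)/(0 − (-1.555)) = 0.307.
μ = 4.127 − (-1.555)·0.307 = 4.605.

μ ≈ 4.605, σ ≈ 0.307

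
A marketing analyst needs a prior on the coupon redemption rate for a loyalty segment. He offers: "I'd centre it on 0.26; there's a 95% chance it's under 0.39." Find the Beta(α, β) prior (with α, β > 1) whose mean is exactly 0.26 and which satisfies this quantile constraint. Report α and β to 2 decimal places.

With mean 0.26 fixed, write α = 0.26s, β = 0.74s where s = α+β.
Need P(θ < 0.39) = 0.95 under Beta(0.26s, 0.74s). Normal approximation: (q−m)/√(m(1−m)/s) ≈ z_{0.95} = 1.64, so s ≈ 0.26·0.74·(1.64)²/(0.39−0.26)² = 30.8.
At s = 30.8: P(θ<0.39) ≈ 0.942. Adjusting to match 0.95 gives s ≈ 33.90.
So α = 0.26·33.90 ≈ 8.81, β = 0.74·33.90 ≈ 25.08.

α ≈ 8.81, β ≈ 25.08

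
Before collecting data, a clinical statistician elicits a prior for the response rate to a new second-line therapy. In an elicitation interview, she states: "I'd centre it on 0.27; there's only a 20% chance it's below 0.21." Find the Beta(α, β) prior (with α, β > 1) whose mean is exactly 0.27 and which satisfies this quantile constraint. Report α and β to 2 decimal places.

With mean 0.27 fixed, write α = 0.27s, β = 0.73s where s = α+β.
Need P(θ < 0.21) = 0.2 under Beta(0.27s, 0.73s). Normal approximation: (q−m)/√(m(1−m)/s) ≈ z_{0.2} = -0.842, so s ≈ 0.27·0.73·(-0.842)²/(0.21−0.27)² = 38.8.
At s = 38.8: P(θ<0.21) ≈ 0.204. Adjusting to match 0.2 gives s ≈ 39.97.
So α = 0.27·39.97 ≈ 10.79, β = 0.73·39.97 ≈ 29.18.

α ≈ 10.79, β ≈ 29.18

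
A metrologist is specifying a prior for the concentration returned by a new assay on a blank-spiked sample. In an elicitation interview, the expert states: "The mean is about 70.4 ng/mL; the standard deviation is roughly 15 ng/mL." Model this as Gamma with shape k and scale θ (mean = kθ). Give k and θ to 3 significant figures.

k ≈ 22, θ ≈ 3.2

For Gamma(k, scale θ): mean = kθ, variance = kθ², so CV = 1/√k.
CV = SD/mean = 15/70.4 = 0.2131, hence k = 1/CV² = 22.
Then θ = mean/k = 70.4/22 = 3.2.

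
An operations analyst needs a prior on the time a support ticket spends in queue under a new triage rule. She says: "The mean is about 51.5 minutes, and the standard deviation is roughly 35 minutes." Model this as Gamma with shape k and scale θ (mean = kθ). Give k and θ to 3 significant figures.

For Gamma(k, scale θ): mean = kθ, variance = kθ², so CV = 1/√k.
CV = SD/mean = 35/51.5 = 0.6796, hence k = 1/CV² = 2.17.
Then θ = mean/k = 51.5/2.17 = 23.8.

k ≈ 2.17, θ ≈ 23.8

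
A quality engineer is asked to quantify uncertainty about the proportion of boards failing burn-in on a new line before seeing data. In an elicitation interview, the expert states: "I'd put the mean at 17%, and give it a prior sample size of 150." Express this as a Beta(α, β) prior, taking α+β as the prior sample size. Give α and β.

Under the effective-sample-size interpretation, Beta(α, β) has prior mean α/(α+β) and prior sample size α+β.
So α+β = 150 and α/(α+β) = 0.17, giving α = 0.17·150 = 25.5 and β = 150 − 25.5 = 124.5.

α = 25.5, β = 124.5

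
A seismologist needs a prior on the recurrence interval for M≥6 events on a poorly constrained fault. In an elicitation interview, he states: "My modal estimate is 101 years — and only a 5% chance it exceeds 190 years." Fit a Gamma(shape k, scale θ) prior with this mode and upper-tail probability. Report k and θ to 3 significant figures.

Gamma(k,θ) with k>1 has mode (k−1)θ, so θ = 101/(k−1).
Need P(X < 190) = 0.95 with θ tied to k this way. Start at k = 2, θ = 101: P(X<190) ≈ 0.561.
Too low — raise k to concentrate. Iterating converges to k ≈ 7.97.
Then θ = 101/(7.97−1) ≈ 14.5.

k ≈ 7.97, θ ≈ 14.5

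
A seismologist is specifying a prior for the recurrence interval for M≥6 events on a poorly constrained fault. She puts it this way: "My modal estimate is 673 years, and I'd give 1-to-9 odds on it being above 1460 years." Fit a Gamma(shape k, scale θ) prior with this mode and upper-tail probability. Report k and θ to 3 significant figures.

k ≈ 4.21, θ ≈ 210

Gamma(k,θ) with k>1 has mode (k−1)θ, so θ = 673/(k−1).
Need P(X < 1460) = 0.9 with θ tied to k this way. Start at k = 2, θ = 673: P(X<1460) ≈ 0.638.
Too low — raise k to concentrate. Iterating converges to k ≈ 4.21.
Then θ = 673/(4.21−1) ≈ 210.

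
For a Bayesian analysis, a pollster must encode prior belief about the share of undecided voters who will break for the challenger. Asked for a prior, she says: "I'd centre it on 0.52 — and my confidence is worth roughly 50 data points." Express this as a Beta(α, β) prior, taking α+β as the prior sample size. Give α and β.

Under the effective-sample-size interpretation, Beta(α, β) has prior mean α/(α+β) and prior sample size α+β.
So α+β = 50 and α/(α+β) = 0.52, giving α = 0.52·50 = 26 and β = 50 − 26 = 24.

α = 26, β = 24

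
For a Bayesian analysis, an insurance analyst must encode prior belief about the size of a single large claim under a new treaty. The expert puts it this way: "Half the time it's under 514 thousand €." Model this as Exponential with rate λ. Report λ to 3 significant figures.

λ ≈ 0.00135

Exponential median = ln 2 / λ, so λ = ln 2 / 514.0 = 0.00135.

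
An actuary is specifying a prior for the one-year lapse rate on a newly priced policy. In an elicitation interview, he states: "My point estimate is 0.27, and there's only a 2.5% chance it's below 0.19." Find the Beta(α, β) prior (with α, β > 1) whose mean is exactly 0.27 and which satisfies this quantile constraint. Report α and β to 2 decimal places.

With mean 0.27 fixed, write α = 0.27s, β = 0.73s where s = α+β.
Need P(θ < 0.19) = 0.025 under Beta(0.27s, 0.73s). Normal approximation: (q−m)/√(m(1−m)/s) ≈ z_{0.025} = -1.96, so s ≈ 0.27·0.73·(-1.96)²/(0.19−0.27)² = 118.3.
At s = 118.3: P(θ<0.19) ≈ 0.019. Adjusting to match 0.025 gives s ≈ 105.34.
So α = 0.27·105.34 ≈ 28.44, β = 0.73·105.34 ≈ 76.90.

α ≈ 28.44, β ≈ 76.90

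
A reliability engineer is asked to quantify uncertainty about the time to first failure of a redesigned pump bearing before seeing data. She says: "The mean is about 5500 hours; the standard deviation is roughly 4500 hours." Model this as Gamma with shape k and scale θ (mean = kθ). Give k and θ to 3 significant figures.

For Gamma(k, scale θ): mean = kθ, variance = kθ², so CV = 1/√k.
CV = SD/mean = 4500/5500 = 0.8182, hence k = 1/CV² = 1.49.
Then θ = mean/k = 5500/1.49 = 3680.

k ≈ 1.49, θ ≈ 3680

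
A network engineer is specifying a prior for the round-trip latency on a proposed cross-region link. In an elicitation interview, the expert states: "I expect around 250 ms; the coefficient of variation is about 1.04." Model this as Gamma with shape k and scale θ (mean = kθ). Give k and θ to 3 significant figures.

For Gamma(k, scale θ): mean = kθ, variance = kθ², so CV = 1/√k.
CV = 1.04, hence k = 1/CV² = 0.925.
Then θ = mean/k = 250/0.925 = 270.

k ≈ 0.925, θ ≈ 270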